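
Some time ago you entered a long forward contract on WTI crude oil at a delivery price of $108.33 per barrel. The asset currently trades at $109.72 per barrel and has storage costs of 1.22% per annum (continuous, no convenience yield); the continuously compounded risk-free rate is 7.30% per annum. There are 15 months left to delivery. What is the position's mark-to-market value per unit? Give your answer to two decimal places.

$12.52 per barrel

Current fair forward for the remaining 15 months: F = S·e^((r + u)·T), (r + u) = 0.0730 + 0.0122 = 0.0852
F = 109.72 · e^(0.0852 × 15/12) = 109.72 × 1.112378 = 122.0501
Value of long forward = (F − K)·e^(−rT) = (122.0501 − 108.33) · e^(−0.0730·15/12)
= 13.7201 × 0.912789 = 12.52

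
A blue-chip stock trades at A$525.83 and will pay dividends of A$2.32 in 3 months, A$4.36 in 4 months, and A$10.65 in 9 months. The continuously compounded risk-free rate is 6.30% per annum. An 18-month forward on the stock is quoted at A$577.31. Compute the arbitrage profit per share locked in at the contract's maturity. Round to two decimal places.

PV(dividends) I = 2.32·e^(−0.0630·3/12) + 4.36·e^(−0.0630·4/12) + 10.65·e^(−0.0630·9/12) = 16.7116
Fair forward F* = (S − I)·e^(rT) = (525.83 − 16.7116)·e^0.094500 = 509.1184 × 1.099109 = 559.5766
Market A$577.31 > fair 559.5766: forward overpriced → cash-and-carry (borrow at r, buy the stock and collect the dividends, short the forward).
Profit at T = |F_mkt − F*| = |577.31 − 559.5766| = A$17.73 per share

A$17.73 per share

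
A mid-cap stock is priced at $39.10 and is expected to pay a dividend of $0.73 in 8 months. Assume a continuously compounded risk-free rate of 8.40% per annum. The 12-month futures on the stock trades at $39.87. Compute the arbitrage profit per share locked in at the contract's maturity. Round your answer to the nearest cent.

$1.91 per share

PV(dividends) I = 0.73·e^(−0.0840·8/12) = 0.6902
Fair futures F* = (S − I)·e^(rT) = (39.10 − 0.6902)·e^0.084000 = 38.4098 × 1.087629 = 41.7756
Market $39.87 < fair 41.7756: forward underpriced → reverse cash-and-carry (short the stock, invest proceeds at r, pay the dividends, go long the forward).
Profit at T = |F_mkt − F*| = |39.87 − 41.7756| = $1.91 per share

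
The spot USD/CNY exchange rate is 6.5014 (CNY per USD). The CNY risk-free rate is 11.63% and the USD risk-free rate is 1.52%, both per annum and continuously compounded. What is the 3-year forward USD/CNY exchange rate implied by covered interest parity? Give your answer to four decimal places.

8.8050

F = S·e^((r_CNY − r_USD)T) = 6.5014 · e^((0.1163 − 0.0152) × 3)
= 6.5014 · e^0.303300 = 6.5014 × 1.354321
F = 8.8050 CNY per USD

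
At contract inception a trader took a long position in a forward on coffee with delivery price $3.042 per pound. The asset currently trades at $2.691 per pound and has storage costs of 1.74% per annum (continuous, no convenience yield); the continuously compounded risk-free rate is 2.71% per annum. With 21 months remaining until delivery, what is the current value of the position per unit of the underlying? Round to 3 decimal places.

-$0.127 per pound

Current fair forward for the remaining 21 months: F = S·e^((r + u)·T), (r + u) = 0.0271 + 0.0174 = 0.0445
F = 2.691 · e^(0.0445 × 21/12) = 2.691 × 1.080988 = 2.9089
Value of long forward = (F − K)·e^(−rT) = (2.9089 − 3.042) · e^(−0.0271·21/12)
= -0.1331 × 0.953682 = -0.127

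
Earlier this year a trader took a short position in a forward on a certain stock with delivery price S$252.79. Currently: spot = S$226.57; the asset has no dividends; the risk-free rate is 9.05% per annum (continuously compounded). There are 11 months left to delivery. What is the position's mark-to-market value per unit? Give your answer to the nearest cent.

Current fair forward for the remaining 11 months: F = S·e^(r·T), r = 0.0905
F = 226.57 · e^(0.0905 × 11/12) = 226.57 × 1.086497 = 246.1676
Value of long forward = (F − K)·e^(−rT) = (246.1676 − 252.79) · e^(−0.0905·11/12)
= -6.6224 × 0.920389 = -6.10
Short position value = −(long value) = S$6.10

S$6.10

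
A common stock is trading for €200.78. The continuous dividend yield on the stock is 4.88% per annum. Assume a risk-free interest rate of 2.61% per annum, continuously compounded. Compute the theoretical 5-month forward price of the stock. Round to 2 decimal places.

F = S·e^((r − q)T) = 200.78 · e^((0.0261 − 0.0488) × 5/12)
= 200.78 · e^-0.009458 = 200.78 × 0.990587
F = €198.89

€198.89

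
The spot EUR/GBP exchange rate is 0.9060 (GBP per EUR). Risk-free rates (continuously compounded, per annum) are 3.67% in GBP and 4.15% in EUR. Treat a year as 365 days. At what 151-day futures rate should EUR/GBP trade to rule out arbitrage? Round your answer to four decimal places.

0.9042

F = S·e^((r_GBP − r_EUR)T) = 0.9060 · e^((0.0367 − 0.0415) × 151/365)
= 0.9060 · e^-0.001986 = 0.9060 × 0.998016
F = 0.9042 GBP per EUR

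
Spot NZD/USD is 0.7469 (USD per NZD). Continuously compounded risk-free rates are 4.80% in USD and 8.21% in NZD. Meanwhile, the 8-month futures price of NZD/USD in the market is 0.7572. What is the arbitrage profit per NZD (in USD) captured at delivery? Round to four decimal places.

Fair futures: F* = S·e^(carry·T), with carry = (r_USD − r_NZD) = 0.0480 − 0.0821 = -0.0341
F* = 0.7469 · e^(-0.0341 × 8/12) = 0.7469 · e^-0.022733 = 0.7469 × 0.977523 = 0.7301
Market 0.7572 > fair 0.7301: forward overpriced → cash-and-carry (buy spot, short the forward).
At maturity, profit = |F_mkt − F*| = |0.7572 − 0.7301| = 0.0271 per NZD (in USD)

0.0271 per NZD (in USD)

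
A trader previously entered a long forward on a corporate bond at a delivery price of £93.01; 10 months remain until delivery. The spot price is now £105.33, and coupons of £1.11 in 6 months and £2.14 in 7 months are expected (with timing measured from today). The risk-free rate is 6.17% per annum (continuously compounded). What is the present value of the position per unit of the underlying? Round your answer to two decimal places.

£13.84

PV(remaining coupons) I = 1.11·e^(−0.0617·6/12) + 2.14·e^(−0.0617·7/12) = 3.1406
Current forward F = (S − I)·e^(rT) = (105.33 − 3.1406)·e^(0.0617·10/12) = 102.1894 × 1.052761 = 107.5810
Value (long) = (F − K)·e^(−rT) = (107.5810 − 93.01) × 0.949883 = 13.8407
Value = £13.84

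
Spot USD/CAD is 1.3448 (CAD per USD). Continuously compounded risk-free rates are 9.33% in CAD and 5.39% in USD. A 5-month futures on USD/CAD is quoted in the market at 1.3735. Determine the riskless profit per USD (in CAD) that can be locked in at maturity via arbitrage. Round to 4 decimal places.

0.0064 per USD (in CAD)

Fair futures: F* = S·e^(carry·T), with carry = (r_CAD − r_USD) = 0.0933 − 0.0539 = 0.0394
F* = 1.3448 · e^(0.0394 × 5/12) = 1.3448 · e^0.016417 = 1.3448 × 1.016552 = 1.3671
Market 1.3735 > fair 1.3671: forward overpriced → cash-and-carry (buy spot, short the forward).
At maturity, profit = |F_mkt − F*| = |1.3735 − 1.3671| = 0.0064 per USD (in CAD)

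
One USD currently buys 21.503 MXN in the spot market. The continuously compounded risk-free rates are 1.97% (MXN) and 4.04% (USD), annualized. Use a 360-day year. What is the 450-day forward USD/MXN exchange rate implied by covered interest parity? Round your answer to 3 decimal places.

20.954

F = S·e^((r_MXN − r_USD)T) = 21.503 · e^((0.0197 − 0.0404) × 450/360)
= 21.503 · e^-0.025875 = 21.503 × 0.974457
F = 20.954 MXN per USD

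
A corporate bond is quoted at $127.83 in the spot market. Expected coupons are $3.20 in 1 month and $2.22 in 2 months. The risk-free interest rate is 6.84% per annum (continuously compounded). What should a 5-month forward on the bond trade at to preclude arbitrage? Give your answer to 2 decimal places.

PV(coupons) I = 3.20·e^(−0.0684·1/12) + 2.22·e^(−0.0684·2/12)
I = 3.1818 + 2.1948 = 5.3766
F = (S − I)·e^(rT) = (127.83 − 5.3766) · e^(0.0684·5/12)
= 122.4534 · e^0.028500 = 122.4534 × 1.028910 = $125.99

$125.99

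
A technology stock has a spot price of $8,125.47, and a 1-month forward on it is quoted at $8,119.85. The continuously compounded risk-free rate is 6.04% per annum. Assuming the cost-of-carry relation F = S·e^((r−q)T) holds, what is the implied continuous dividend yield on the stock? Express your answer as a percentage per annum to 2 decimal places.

6.87%

From F = S·e^((r−q)T): (r − q) = ln(F/S)/T
ln(8119.85/8125.47) = ln(0.999308) = -0.000692
(r − q) = -0.000692 / (1/12) = -0.008304
q = r − ln(F/S)/T = 0.0604 + 0.008304 = 0.068704
q = 6.87%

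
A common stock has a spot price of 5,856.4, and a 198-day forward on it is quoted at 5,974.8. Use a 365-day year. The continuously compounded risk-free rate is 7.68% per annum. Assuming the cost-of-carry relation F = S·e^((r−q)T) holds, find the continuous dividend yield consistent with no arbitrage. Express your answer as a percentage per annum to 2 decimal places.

3.99%

From F = S·e^((r−q)T): (r − q) = ln(F/S)/T
ln(5974.8/5856.4) = ln(1.020217) = 0.020015
(r − q) = 0.020015 / (198/365) = 0.036896
q = r − ln(F/S)/T = 0.0768 − 0.036896 = 0.039904
q = 3.99%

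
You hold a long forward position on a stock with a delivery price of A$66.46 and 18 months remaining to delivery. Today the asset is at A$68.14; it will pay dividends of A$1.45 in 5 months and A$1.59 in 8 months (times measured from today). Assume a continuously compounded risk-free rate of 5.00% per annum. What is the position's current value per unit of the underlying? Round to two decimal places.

A$3.52

PV(remaining dividends) I = 1.45·e^(−0.0500·5/12) + 1.59·e^(−0.0500·8/12) = 2.9580
Current forward F = (S − I)·e^(rT) = (68.14 − 2.9580)·e^(0.0500·18/12) = 65.1820 × 1.077884 = 70.2586
Value (long) = (F − K)·e^(−rT) = (70.2586 − 66.46) × 0.927743 = 3.5241
Value = A$3.52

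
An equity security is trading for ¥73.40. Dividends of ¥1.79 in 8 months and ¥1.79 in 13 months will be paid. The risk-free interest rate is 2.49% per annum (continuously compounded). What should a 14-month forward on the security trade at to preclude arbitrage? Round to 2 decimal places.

¥71.96

PV(dividends) I = 1.79·e^(−0.0249·8/12) + 1.79·e^(−0.0249·13/12)
I = 1.7605 + 1.7424 = 3.5029
F = (S − I)·e^(rT) = (73.40 − 3.5029) · e^(0.0249·14/12)
= 69.8971 · e^0.029050 = 69.8971 × 1.029476 = ¥71.96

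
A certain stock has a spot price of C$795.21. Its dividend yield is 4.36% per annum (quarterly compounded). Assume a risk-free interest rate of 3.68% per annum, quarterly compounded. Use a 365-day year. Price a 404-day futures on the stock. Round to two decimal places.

F = S · (1+r/4)^(4T) / (1+q/4)^(4T)
= 795.21 × 1.041379 / 1.049168 = 795.21 × 0.992576
F = C$789.31

C$789.31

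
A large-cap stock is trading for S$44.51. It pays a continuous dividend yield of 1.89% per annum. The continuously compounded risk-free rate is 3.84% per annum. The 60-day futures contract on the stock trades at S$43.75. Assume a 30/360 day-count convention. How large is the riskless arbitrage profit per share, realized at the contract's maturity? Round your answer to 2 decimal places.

Fair futures: F* = S·e^(carry·T), with carry = (r − q) = 0.0384 − 0.0189 = 0.0195
F* = 44.51 · e^(0.0195 × 60/360) = 44.51 · e^0.003250 = 44.51 × 1.003255 = S$44.6549
Market S$43.75 < fair S$44.6549: forward underpriced → reverse cash-and-carry (short spot, go long the forward).
At maturity, profit = |F_mkt − F*| = |43.75 − 44.6549| = S$0.90 per share

S$0.90 per share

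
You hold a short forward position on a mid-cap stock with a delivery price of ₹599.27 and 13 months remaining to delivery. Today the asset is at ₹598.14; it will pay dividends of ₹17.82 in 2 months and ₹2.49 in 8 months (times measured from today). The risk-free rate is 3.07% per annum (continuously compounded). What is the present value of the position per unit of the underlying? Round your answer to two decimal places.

₹1.70

PV(remaining dividends) I = 17.82·e^(−0.0307·2/12) + 2.49·e^(−0.0307·8/12) = 20.1686
Current forward F = (S − I)·e^(rT) = (598.14 − 20.1686)·e^(0.0307·13/12) = 577.9714 × 1.033818 = 597.5172
Value (long) = (F − K)·e^(−rT) = (597.5172 − 599.27) × 0.967289 = -1.6955
Short position value = −(long value) = ₹1.70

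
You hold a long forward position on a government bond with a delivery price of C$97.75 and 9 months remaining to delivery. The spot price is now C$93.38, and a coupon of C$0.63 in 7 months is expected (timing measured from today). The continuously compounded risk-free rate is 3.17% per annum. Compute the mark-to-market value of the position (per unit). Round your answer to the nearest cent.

-C$2.69

PV(remaining coupons) I = 0.63·e^(−0.0317·7/12) = 0.6185
Current forward F = (S − I)·e^(rT) = (93.38 − 0.6185)·e^(0.0317·9/12) = 92.7615 × 1.024060 = 94.9933
Value (long) = (F − K)·e^(−rT) = (94.9933 − 97.75) × 0.976505 = -2.6919
Value = -C$2.69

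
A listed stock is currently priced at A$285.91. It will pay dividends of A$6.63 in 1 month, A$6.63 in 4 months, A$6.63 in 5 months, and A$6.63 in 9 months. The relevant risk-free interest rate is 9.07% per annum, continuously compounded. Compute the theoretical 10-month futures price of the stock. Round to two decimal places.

A$280.76

PV(dividends) I = 6.63·e^(−0.0907·1/12) + 6.63·e^(−0.0907·4/12) + 6.63·e^(−0.0907·5/12) + 6.63·e^(−0.0907·9/12)
I = 6.5801 + 6.4326 + 6.3841 + 6.1940 = 25.5908
F = (S − I)·e^(rT) = (285.91 − 25.5908) · e^(0.0907·10/12)
= 260.3192 · e^0.075583 = 260.3192 × 1.078513 = A$280.76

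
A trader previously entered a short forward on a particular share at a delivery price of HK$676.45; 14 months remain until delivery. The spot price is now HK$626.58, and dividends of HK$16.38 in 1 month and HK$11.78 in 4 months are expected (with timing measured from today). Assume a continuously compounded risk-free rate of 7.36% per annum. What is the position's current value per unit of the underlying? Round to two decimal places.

HK$21.98

PV(remaining dividends) I = 16.38·e^(−0.0736·1/12) + 11.78·e^(−0.0736·4/12) = 27.7744
Current forward F = (S − I)·e^(rT) = (626.58 − 27.7744)·e^(0.0736·14/12) = 598.8056 × 1.089661 = 652.4951
Value (long) = (F − K)·e^(−rT) = (652.4951 − 676.45) × 0.917717 = -21.9838
Short position value = −(long value) = HK$21.98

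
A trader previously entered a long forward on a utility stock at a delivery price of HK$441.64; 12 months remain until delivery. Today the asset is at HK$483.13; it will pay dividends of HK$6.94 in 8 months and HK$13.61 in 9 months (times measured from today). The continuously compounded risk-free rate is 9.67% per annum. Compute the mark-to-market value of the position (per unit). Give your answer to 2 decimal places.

HK$63.03

PV(remaining dividends) I = 6.94·e^(−0.0967·8/12) + 13.61·e^(−0.0967·9/12) = 19.1646
Current forward F = (S − I)·e^(rT) = (483.13 − 19.1646)·e^(0.0967·12/12) = 463.9654 × 1.101530 = 511.0718
Value (long) = (F − K)·e^(−rT) = (511.0718 − 441.64) × 0.907828 = 63.0321
Value = HK$63.03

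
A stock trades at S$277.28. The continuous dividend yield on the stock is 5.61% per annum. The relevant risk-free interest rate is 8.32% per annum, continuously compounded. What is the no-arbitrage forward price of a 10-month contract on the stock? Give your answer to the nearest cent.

F = S·e^((r − q)T) = 277.28 · e^((0.0832 − 0.0561) × 10/12)
= 277.28 · e^0.022583 = 277.28 × 1.022840
F = S$283.61

S$283.61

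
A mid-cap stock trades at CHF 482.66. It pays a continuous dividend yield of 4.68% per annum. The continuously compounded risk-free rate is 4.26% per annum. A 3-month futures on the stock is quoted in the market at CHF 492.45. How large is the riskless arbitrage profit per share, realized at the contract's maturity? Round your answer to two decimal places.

CHF 10.30 per share

Fair futures: F* = S·e^(carry·T), with carry = (r − q) = 0.0426 − 0.0468 = -0.0042
F* = 482.66 · e^(-0.0042 × 3/12) = 482.66 · e^-0.001050 = 482.66 × 0.998951 = CHF 482.1537
Market CHF 492.45 > fair CHF 482.1537: forward overpriced → cash-and-carry (buy spot, short the forward).
At maturity, profit = |F_mkt − F*| = |492.45 − 482.1537| = CHF 10.30 per share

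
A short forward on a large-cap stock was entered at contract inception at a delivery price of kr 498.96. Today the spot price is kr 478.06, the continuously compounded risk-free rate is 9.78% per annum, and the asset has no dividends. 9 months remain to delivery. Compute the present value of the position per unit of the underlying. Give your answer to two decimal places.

-kr 14.39

Current fair forward for the remaining 9 months: F = S·e^(r·T), r = 0.0978
F = 478.06 · e^(0.0978 × 9/12) = 478.06 × 1.076107 = 514.4437
Value of long forward = (F − K)·e^(−rT) = (514.4437 − 498.96) · e^(−0.0978·9/12)
= 15.4837 × 0.929276 = 14.39
Short position value = −(long value) = -kr 14.39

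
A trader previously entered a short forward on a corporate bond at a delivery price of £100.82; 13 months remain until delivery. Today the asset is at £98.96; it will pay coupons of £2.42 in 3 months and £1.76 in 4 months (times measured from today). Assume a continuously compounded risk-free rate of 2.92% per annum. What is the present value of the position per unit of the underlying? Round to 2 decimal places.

PV(remaining coupons) I = 2.42·e^(−0.0292·3/12) + 1.76·e^(−0.0292·4/12) = 4.1454
Current forward F = (S − I)·e^(rT) = (98.96 − 4.1454)·e^(0.0292·13/12) = 94.8146 × 1.032139 = 97.8618
Value (long) = (F − K)·e^(−rT) = (97.8618 − 100.82) × 0.968862 = -2.8661
Short position value = −(long value) = £2.87

£2.87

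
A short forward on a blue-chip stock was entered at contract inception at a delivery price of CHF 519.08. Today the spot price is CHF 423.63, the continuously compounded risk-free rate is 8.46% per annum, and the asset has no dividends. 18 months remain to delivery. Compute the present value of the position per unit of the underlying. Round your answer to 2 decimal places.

CHF 33.59

Current fair forward for the remaining 18 months: F = S·e^(r·T), r = 0.0846
F = 423.63 · e^(0.0846 × 18/12) = 423.63 × 1.135303 = 480.9484
Value of long forward = (F − K)·e^(−rT) = (480.9484 − 519.08) · e^(−0.0846·18/12)
= -38.1316 × 0.880822 = -33.59
Short position value = −(long value) = CHF 33.59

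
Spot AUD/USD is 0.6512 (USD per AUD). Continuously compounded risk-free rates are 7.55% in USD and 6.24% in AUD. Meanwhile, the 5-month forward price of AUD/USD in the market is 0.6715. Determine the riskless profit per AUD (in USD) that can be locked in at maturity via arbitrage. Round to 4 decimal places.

0.0167 per AUD (in USD)

Fair forward: F* = S·e^(carry·T), with carry = (r_USD − r_AUD) = 0.0755 − 0.0624 = 0.0131
F* = 0.6512 · e^(0.0131 × 5/12) = 0.6512 · e^0.005458 = 0.6512 × 1.005473 = 0.6548
Market 0.6715 > fair 0.6548: forward overpriced → cash-and-carry (buy spot, short the forward).
At maturity, profit = |F_mkt − F*| = |0.6715 − 0.6548| = 0.0167 per AUD (in USD)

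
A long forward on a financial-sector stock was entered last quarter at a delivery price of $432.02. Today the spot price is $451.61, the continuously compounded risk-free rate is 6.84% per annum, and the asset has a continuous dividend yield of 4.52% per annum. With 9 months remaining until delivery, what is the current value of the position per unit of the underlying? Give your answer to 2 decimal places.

Current fair forward for the remaining 9 months: F = S·e^((r − q)·T), (r − q) = 0.0684 − 0.0452 = 0.0232
F = 451.61 · e^(0.0232 × 9/12) = 451.61 × 1.017552 = 459.5367
Value of long forward = (F − K)·e^(−rT) = (459.5367 − 432.02) · e^(−0.0684·9/12)
= 27.5167 × 0.949994 = 26.14

$26.14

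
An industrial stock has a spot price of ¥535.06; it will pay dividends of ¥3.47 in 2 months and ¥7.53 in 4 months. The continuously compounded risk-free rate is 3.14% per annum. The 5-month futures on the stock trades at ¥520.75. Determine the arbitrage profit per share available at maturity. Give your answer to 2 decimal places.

PV(dividends) I = 3.47·e^(−0.0314·2/12) + 7.53·e^(−0.0314·4/12) = 10.9035
Fair futures F* = (S − I)·e^(rT) = (535.06 − 10.9035)·e^0.013083 = 524.1565 × 1.013169 = 531.0591
Market ¥520.75 < fair 531.0591: forward underpriced → reverse cash-and-carry (short the stock, invest proceeds at r, pay the dividends, go long the forward).
Profit at T = |F_mkt − F*| = |520.75 − 531.0591| = ¥10.31 per share

¥10.31 per share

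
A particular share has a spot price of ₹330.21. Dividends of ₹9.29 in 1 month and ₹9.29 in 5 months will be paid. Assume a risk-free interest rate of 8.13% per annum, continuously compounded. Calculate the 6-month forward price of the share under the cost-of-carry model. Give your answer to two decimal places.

₹324.95

PV(dividends) I = 9.29·e^(−0.0813·1/12) + 9.29·e^(−0.0813·5/12)
I = 9.2273 + 8.9806 = 18.2079
F = (S − I)·e^(rT) = (330.21 − 18.2079) · e^(0.0813·6/12)
= 312.0021 · e^0.040650 = 312.0021 × 1.041488 = ₹324.95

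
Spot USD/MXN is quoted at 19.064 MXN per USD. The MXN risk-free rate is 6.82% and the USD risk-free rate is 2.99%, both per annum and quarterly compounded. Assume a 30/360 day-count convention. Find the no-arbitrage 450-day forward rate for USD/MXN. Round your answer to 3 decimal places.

By covered interest parity, F = S · (1+r_MXN/4)^(4T) / (1+r_USD/4)^(4T)
= 19.064 × 1.088207 / 1.037938 = 19.064 × 1.048432
F = 19.987 MXN per USD

19.987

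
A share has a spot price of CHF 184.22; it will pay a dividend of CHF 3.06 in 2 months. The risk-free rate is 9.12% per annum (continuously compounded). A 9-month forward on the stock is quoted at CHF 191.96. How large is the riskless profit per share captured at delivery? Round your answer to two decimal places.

CHF 2.07 per share

PV(dividends) I = 3.06·e^(−0.0912·2/12) = 3.0138
Fair forward F* = (S − I)·e^(rT) = (184.22 − 3.0138)·e^0.068400 = 181.2062 × 1.070794 = 194.0345
Market CHF 191.96 < fair 194.0345: forward underpriced → reverse cash-and-carry (short the stock, invest proceeds at r, pay the dividends, go long the forward).
Profit at T = |F_mkt − F*| = |191.96 − 194.0345| = CHF 2.07 per share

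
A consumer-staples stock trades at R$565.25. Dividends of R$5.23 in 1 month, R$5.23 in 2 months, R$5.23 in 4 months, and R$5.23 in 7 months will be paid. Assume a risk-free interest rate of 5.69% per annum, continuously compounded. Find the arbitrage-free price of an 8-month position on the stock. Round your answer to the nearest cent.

R$565.73

PV(dividends) I = 5.23·e^(−0.0569·1/12) + 5.23·e^(−0.0569·2/12) + 5.23·e^(−0.0569·4/12) + 5.23·e^(−0.0569·7/12)
I = 5.2053 + 5.1806 + 5.1317 + 5.0593 = 20.5769
F = (S − I)·e^(rT) = (565.25 − 20.5769) · e^(0.0569·8/12)
= 544.6731 · e^0.037933 = 544.6731 × 1.038662 = R$565.73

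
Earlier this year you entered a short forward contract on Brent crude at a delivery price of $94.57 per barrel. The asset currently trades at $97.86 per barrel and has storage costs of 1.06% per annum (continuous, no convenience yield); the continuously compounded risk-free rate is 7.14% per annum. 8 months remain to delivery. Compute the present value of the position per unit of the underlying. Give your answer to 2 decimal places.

-$8.38 per barrel

Current fair forward for the remaining 8 months: F = S·e^((r + u)·T), (r + u) = 0.0714 + 0.0106 = 0.0820
F = 97.86 · e^(0.0820 × 8/12) = 97.86 × 1.056188 = 103.3586
Value of long forward = (F − K)·e^(−rT) = (103.3586 − 94.57) · e^(−0.0714·8/12)
= 8.7886 × 0.953515 = 8.38
Short position value = −(long value) = -$8.38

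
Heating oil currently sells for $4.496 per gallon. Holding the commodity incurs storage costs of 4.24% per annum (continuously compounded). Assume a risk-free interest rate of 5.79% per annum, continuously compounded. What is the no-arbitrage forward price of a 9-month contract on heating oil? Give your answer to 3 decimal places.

Net carry = r + u − y = 0.0579 + 0.0424 − 0.0000 = 0.1003
F = S·e^((r+u−y)T) = 4.496 · e^(0.1003 × 9/12) = 4.496 · e^0.075225
= 4.496 × 1.078127 = $4.847 per gallon

$4.847 per gallon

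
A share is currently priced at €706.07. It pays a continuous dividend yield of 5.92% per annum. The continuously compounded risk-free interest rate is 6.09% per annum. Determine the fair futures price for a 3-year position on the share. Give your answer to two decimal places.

F = S·e^((r − q)T) = 706.07 · e^((0.0609 − 0.0592) × 3)
= 706.07 · e^0.005100 = 706.07 × 1.005113
F = €709.68

€709.68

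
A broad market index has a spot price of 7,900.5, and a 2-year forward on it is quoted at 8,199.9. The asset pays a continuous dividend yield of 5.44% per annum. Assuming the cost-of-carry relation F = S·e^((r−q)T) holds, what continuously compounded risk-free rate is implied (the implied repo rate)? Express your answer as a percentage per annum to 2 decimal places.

7.30%

From F = S·e^((r−q)T): (r − q) = ln(F/S)/T
ln(8199.9/7900.5) = ln(1.037896) = 0.037196
(r − q) = 0.037196 / (2) = 0.018598
r = ln(F/S)/T + q = 0.018598 + 0.0544 = 0.072998
r = 7.30%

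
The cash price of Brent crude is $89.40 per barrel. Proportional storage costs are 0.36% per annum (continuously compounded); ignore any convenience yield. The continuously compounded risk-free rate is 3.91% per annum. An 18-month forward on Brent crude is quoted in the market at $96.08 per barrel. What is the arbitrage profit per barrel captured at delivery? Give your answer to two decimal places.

$0.77 per barrel

Fair forward: F* = S·e^(carry·T), with carry = (r + u) = 0.0391 + 0.0036 = 0.0427
F* = 89.40 · e^(0.0427 × 18/12) = 89.40 · e^0.064050 = 89.40 × 1.066146 = $95.3135
Market $96.08 > fair $95.3135: forward overpriced → cash-and-carry (buy spot, short the forward).
At maturity, profit = |F_mkt − F*| = |96.08 − 95.3135| = $0.77 per barrel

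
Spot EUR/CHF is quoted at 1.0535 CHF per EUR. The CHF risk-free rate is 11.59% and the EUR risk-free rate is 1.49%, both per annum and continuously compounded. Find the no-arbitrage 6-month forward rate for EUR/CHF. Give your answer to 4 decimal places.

1.1081

F = S·e^((r_CHF − r_EUR)T) = 1.0535 · e^((0.1159 − 0.0149) × 6/12)
= 1.0535 · e^0.050500 = 1.0535 × 1.051797
F = 1.1081 CHF per EUR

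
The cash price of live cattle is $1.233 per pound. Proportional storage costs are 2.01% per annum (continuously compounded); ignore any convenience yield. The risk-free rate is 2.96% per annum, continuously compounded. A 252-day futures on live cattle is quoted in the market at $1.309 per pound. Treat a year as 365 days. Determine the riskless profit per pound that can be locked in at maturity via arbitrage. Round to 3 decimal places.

Fair futures: F* = S·e^(carry·T), with carry = (r + u) = 0.0296 + 0.0201 = 0.0497
F* = 1.233 · e^(0.0497 × 252/365) = 1.233 · e^0.034313 = 1.233 × 1.034908 = $1.2760
Market $1.309 > fair $1.2760: forward overpriced → cash-and-carry (buy spot, short the forward).
At maturity, profit = |F_mkt − F*| = |1.309 − 1.2760| = $0.033 per pound

$0.033 per pound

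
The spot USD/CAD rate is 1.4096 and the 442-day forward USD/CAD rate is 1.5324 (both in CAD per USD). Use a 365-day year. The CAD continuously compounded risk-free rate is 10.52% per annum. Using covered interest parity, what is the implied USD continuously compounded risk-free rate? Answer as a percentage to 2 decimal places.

F = S·e^((r_CAD − r_USD)T) ⇒ r_USD = r_CAD − ln(F/S)/T
ln(1.5324/1.4096) = 0.083529; /(442/365) = 0.068978
r_USD = 0.1052 − 0.068978 = 0.036222
r_USD = 3.62%

3.62%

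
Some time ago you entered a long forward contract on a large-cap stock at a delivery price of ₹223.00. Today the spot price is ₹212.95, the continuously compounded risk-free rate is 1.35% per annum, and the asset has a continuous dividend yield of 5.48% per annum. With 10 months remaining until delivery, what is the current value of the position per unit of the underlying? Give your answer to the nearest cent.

Current fair forward for the remaining 10 months: F = S·e^((r − q)·T), (r − q) = 0.0135 − 0.0548 = -0.0413
F = 212.95 · e^(-0.0413 × 10/12) = 212.95 × 0.966169 = 205.7457
Value of long forward = (F − K)·e^(−rT) = (205.7457 − 223.00) · e^(−0.0135·10/12)
= -17.2543 × 0.988813 = -17.06

-₹17.06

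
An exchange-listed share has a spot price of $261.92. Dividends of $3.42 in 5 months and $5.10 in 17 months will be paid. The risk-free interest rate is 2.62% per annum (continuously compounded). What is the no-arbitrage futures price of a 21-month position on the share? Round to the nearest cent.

$265.52

PV(dividends) I = 3.42·e^(−0.0262·5/12) + 5.10·e^(−0.0262·17/12)
I = 3.3829 + 4.9142 = 8.2971
F = (S − I)·e^(rT) = (261.92 − 8.2971) · e^(0.0262·21/12)
= 253.6229 · e^0.045850 = 253.6229 × 1.046917 = $265.52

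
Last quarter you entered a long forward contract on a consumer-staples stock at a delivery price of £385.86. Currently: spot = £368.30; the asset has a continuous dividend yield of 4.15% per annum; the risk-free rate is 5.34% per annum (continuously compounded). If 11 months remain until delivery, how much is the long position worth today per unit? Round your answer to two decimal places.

-£12.87

Current fair forward for the remaining 11 months: F = S·e^((r − q)·T), (r − q) = 0.0534 − 0.0415 = 0.0119
F = 368.30 · e^(0.0119 × 11/12) = 368.30 × 1.010968 = 372.3395
Value of long forward = (F − K)·e^(−rT) = (372.3395 − 385.86) · e^(−0.0534·11/12)
= -13.5205 × 0.952229 = -12.87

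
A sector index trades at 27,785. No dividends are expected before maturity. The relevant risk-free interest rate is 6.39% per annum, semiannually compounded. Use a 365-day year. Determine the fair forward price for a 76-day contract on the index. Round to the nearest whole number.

F = S · (1+r/2)^(2T)
= 27785 × 1.013183
F = 28,151

28,151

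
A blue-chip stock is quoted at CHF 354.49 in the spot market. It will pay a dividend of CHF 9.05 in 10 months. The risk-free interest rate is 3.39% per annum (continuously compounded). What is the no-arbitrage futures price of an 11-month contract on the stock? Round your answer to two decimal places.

CHF 356.60

PV(dividends) I = 9.05·e^(−0.0339·10/12)
I = 8.7979
F = (S − I)·e^(rT) = (354.49 − 8.7979) · e^(0.0339·11/12)
= 345.6921 · e^0.031075 = 345.6921 × 1.031563 = CHF 356.60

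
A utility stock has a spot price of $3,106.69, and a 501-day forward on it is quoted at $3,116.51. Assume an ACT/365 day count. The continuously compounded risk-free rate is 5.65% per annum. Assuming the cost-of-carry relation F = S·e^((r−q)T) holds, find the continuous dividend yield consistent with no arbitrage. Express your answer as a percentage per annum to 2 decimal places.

From F = S·e^((r−q)T): (r − q) = ln(F/S)/T
ln(3116.51/3106.69) = ln(1.003161) = 0.003156
(r − q) = 0.003156 / (501/365) = 0.002299
q = r − ln(F/S)/T = 0.0565 − 0.002299 = 0.054201
q = 5.42%

5.42%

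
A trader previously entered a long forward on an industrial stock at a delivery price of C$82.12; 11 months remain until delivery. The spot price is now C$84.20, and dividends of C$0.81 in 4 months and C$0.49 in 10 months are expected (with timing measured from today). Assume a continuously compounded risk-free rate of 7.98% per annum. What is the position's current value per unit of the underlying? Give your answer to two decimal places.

PV(remaining dividends) I = 0.81·e^(−0.0798·4/12) + 0.49·e^(−0.0798·10/12) = 1.2472
Current forward F = (S − I)·e^(rT) = (84.20 − 1.2472)·e^(0.0798·11/12) = 82.9528 × 1.075892 = 89.2483
Value (long) = (F − K)·e^(−rT) = (89.2483 − 82.12) × 0.929461 = 6.6255
Value = C$6.63

C$6.63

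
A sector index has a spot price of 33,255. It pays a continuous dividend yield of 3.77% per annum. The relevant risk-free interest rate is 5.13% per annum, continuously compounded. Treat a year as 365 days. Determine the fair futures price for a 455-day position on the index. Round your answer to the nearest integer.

F = S·e^((r − q)T) = 33255 · e^((0.0513 − 0.0377) × 455/365)
= 33255 · e^0.016953 = 33255 × 1.017098
F = 33,824

33,824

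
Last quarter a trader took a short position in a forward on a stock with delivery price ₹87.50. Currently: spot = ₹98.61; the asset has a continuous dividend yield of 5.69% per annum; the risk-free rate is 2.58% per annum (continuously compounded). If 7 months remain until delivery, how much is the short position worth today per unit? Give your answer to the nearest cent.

-₹9.20

Current fair forward for the remaining 7 months: F = S·e^((r − q)·T), (r − q) = 0.0258 − 0.0569 = -0.0311
F = 98.61 · e^(-0.0311 × 7/12) = 98.61 × 0.982022 = 96.8372
Value of long forward = (F − K)·e^(−rT) = (96.8372 − 87.50) · e^(−0.0258·7/12)
= 9.3372 × 0.985063 = 9.20
Short position value = −(long value) = -₹9.20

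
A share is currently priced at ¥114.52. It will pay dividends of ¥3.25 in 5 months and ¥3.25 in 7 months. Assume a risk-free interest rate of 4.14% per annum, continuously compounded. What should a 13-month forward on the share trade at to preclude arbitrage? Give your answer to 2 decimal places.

¥113.11

PV(dividends) I = 3.25·e^(−0.0414·5/12) + 3.25·e^(−0.0414·7/12)
I = 3.1944 + 3.1725 = 6.3669
F = (S − I)·e^(rT) = (114.52 − 6.3669) · e^(0.0414·13/12)
= 108.1531 · e^0.044850 = 108.1531 × 1.045871 = ¥113.11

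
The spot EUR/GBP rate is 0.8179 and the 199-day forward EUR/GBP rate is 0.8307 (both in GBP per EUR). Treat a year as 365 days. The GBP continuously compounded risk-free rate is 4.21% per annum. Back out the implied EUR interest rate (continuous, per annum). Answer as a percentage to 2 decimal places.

F = S·e^((r_GBP − r_EUR)T) ⇒ r_EUR = r_GBP − ln(F/S)/T
ln(0.8307/0.8179) = 0.015529; /(199/365) = 0.028483
r_EUR = 0.0421 − 0.028483 = 0.013617
r_EUR = 1.36%

1.36%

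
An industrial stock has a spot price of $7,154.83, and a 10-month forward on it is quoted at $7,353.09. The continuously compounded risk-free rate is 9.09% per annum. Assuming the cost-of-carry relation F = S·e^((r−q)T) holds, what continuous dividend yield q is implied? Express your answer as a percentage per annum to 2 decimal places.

From F = S·e^((r−q)T): (r − q) = ln(F/S)/T
ln(7353.09/7154.83) = ln(1.027710) = 0.027333
(r − q) = 0.027333 / (10/12) = 0.032800
q = r − ln(F/S)/T = 0.0909 − 0.032800 = 0.058100
q = 5.81%

5.81%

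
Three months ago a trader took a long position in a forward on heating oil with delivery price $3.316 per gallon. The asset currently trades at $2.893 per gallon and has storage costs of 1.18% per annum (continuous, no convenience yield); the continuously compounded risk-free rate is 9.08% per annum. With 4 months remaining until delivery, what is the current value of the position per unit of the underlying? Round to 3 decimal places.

Current fair forward for the remaining 4 months: F = S·e^((r + u)·T), (r + u) = 0.0908 + 0.0118 = 0.1026
F = 2.893 · e^(0.1026 × 4/12) = 2.893 × 1.034792 = 2.9937
Value of long forward = (F − K)·e^(−rT) = (2.9937 − 3.316) · e^(−0.0908·4/12)
= -0.3223 × 0.970187 = -0.313

-$0.313 per gallon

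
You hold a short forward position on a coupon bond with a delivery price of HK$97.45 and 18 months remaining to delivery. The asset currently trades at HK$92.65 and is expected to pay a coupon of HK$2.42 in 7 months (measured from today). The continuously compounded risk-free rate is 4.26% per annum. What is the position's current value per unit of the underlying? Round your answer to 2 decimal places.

PV(remaining coupons) I = 2.42·e^(−0.0426·7/12) = 2.3606
Current forward F = (S − I)·e^(rT) = (92.65 − 2.3606)·e^(0.0426·18/12) = 90.2894 × 1.065986 = 96.2472
Value (long) = (F − K)·e^(−rT) = (96.2472 − 97.45) × 0.938099 = -1.1283
Short position value = −(long value) = HK$1.13

HK$1.13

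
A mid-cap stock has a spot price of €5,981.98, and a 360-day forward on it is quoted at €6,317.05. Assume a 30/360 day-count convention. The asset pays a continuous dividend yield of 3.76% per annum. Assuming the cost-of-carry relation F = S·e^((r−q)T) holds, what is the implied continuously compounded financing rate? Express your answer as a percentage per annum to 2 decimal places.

From F = S·e^((r−q)T): (r − q) = ln(F/S)/T
ln(6317.05/5981.98) = ln(1.056013) = 0.054500
(r − q) = 0.054500 / (360/360) = 0.054500
r = ln(F/S)/T + q = 0.054500 + 0.0376 = 0.092100
r = 9.21%

9.21%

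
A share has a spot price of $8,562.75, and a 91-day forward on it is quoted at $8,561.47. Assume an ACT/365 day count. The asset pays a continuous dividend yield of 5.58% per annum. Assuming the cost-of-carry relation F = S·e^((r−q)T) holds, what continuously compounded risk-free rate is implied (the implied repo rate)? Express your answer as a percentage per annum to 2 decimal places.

From F = S·e^((r−q)T): (r − q) = ln(F/S)/T
ln(8561.47/8562.75) = ln(0.999851) = -0.000149
(r − q) = -0.000149 / (91/365) = -0.000598
r = ln(F/S)/T + q = -0.000598 + 0.0558 = 0.055202
r = 5.52%

5.52%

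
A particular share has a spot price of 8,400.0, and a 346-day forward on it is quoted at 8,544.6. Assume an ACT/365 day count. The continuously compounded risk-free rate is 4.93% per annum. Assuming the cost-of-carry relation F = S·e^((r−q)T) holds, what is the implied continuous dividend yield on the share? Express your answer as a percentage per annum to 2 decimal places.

3.13%

From F = S·e^((r−q)T): (r − q) = ln(F/S)/T
ln(8544.6/8400.0) = ln(1.017214) = 0.017068
(r − q) = 0.017068 / (346/365) = 0.018005
q = r − ln(F/S)/T = 0.0493 − 0.018005 = 0.031295
q = 3.13%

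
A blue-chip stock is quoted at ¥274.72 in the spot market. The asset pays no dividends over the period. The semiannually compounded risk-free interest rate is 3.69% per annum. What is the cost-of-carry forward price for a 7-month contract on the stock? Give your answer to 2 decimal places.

¥280.64

F = S · (1+r/2)^(2T)
= 274.72 × 1.021558
F = ¥280.64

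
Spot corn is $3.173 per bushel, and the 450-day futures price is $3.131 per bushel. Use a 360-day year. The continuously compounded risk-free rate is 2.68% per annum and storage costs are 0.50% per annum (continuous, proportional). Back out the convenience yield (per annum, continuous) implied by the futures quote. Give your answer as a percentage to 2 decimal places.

4.25%

F = S·e^((r+u−y)T) ⇒ (r+u−y) = ln(F/S)/T
ln(3.131/3.173) = -0.013325; /T ⇒ -0.010660
y = r + u − ln(F/S)/T = 0.0268 + 0.0050 + 0.010660 = 0.042460
y = 4.25%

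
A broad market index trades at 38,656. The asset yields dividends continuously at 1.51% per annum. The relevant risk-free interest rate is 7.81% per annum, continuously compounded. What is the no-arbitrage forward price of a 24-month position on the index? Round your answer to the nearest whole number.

F = S·e^((r − q)T) = 38656 · e^((0.0781 − 0.0151) × 24/12)
= 38656 · e^0.126000 = 38656 × 1.134282
F = 43,847

43,847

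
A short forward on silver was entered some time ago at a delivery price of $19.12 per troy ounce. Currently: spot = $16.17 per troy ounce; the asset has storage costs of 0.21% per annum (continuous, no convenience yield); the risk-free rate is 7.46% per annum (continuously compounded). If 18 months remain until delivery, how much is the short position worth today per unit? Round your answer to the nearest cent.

$0.87 per troy ounce

Current fair forward for the remaining 18 months: F = S·e^((r + u)·T), (r + u) = 0.0746 + 0.0021 = 0.0767
F = 16.17 · e^(0.0767 × 18/12) = 16.17 × 1.121930 = 18.1416
Value of long forward = (F − K)·e^(−rT) = (18.1416 − 19.12) · e^(−0.0746·18/12)
= -0.9784 × 0.894134 = -0.87
Short position value = −(long value) = $0.87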